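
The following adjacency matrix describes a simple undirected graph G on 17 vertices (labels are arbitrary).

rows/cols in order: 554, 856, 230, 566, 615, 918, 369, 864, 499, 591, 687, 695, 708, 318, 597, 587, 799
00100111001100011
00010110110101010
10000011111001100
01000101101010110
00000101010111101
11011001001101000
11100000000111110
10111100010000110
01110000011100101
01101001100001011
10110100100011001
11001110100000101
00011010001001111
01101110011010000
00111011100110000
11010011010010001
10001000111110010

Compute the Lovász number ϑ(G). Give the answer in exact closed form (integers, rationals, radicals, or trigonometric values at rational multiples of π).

N(687) = {554, 230, 566, 918, 499, 708, 318, 799}, |N(687)| = 8.
Vertex 566 has 8 neighbors: 856, 918, 864, 499, 687, 708, 597, 587.
Vertex 499 has 8 neighbors: 856, 230, 566, 591, 687, 695, 597, 799.
deg(591) = 8; N(591) = {856, 230, 615, 864, 499, 318, 587, 799}.
17-vertex 8-regular graph: SR(17,8,3,4) — a Paley graph.
The 3 distinct eigenvalues: [8.0, 1.561553, -2.561553].
Lovász: ϑ = −17(-sqrt(17)/2 - 1/2)/(8+-(-sqrt(17)/2 - 1/2)) = sqrt(17).
≈ 4.123106 (to 6 d.p.).

sqrt(17)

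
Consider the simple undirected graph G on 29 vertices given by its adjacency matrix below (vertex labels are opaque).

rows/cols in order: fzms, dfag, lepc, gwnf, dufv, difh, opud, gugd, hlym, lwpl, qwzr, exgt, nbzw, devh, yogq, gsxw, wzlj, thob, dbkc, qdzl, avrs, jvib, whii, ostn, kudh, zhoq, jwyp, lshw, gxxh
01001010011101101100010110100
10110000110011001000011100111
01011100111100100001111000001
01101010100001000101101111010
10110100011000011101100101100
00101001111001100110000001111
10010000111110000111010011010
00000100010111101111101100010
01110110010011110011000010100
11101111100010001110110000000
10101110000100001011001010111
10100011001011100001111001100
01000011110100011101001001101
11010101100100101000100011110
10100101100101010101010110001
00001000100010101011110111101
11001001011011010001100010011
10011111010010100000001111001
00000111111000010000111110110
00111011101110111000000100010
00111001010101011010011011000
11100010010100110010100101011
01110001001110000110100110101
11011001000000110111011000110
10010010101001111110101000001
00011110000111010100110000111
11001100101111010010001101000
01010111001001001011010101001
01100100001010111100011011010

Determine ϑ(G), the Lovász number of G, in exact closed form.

sqrt(29)

deg(thob) = 14; N(thob) = {fzms, gwnf, dufv, difh, opud, gugd, lwpl, nbzw, yogq, whii, ostn, kudh, zhoq, gxxh}.
Vertex lwpl has 14 neighbors: fzms, dfag, lepc, dufv, difh, opud, gugd, hlym, nbzw, wzlj, thob, dbkc, avrs, jvib.
N(zhoq) = {gwnf, dufv, difh, opud, exgt, nbzw, devh, gsxw, thob, avrs, jvib, jwyp, lshw, gxxh}, |N(zhoq)| = 14.
deg(jvib) = 14; N(jvib) = {fzms, dfag, lepc, opud, lwpl, exgt, yogq, gsxw, dbkc, avrs, ostn, zhoq, lshw, gxxh}.
Every vertex has degree 14 (N=29); Paley(29): SR with (k,λ,μ)=(14,6,7).
spec(A) ≈ [14.0, 2.1926, -3.1926] (distinct, 4 d.p.).
Lovász: ϑ = −29(-sqrt(29)/2 - 1/2)/(14+-(-sqrt(29)/2 - 1/2)) = sqrt(29).
Numerically 5.38516481.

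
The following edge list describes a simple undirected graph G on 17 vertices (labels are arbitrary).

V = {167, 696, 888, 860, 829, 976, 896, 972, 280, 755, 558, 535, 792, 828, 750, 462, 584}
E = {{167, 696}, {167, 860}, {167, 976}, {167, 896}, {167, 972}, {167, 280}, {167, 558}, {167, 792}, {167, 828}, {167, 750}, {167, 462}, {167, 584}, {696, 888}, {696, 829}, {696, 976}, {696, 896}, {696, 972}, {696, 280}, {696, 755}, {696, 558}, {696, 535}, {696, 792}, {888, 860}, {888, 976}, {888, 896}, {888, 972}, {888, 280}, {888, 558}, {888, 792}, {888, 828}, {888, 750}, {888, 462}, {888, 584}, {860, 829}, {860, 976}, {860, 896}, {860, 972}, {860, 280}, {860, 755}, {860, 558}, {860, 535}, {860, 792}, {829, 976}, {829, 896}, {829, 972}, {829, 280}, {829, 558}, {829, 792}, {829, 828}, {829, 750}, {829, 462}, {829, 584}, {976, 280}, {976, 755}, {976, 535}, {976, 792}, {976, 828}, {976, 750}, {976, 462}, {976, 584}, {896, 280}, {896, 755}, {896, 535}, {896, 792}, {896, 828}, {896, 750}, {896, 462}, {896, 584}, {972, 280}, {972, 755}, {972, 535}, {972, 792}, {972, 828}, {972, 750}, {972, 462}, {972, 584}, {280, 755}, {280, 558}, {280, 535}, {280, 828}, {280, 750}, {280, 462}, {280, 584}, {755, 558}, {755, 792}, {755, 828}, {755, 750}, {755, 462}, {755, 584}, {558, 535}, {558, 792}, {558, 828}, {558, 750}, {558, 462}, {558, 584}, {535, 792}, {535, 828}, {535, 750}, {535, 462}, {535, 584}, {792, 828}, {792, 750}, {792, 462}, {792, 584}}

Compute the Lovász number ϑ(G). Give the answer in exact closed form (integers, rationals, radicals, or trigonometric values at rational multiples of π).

Vertex 462 has 11 neighbors: 167, 888, 829, 976, 896, 972, 280, 755, 558, 535, 792.
Vertex 888 has 12 neighbors: 696, 860, 976, 896, 972, 280, 558, 792, 828, 750, 462, 584.
Vertex 750 has 11 neighbors: 167, 888, 829, 976, 896, 972, 280, 755, 558, 535, 792.
deg(860) = 11; N(860) = {167, 888, 829, 976, 896, 972, 280, 755, 558, 535, 792}.
Complete multipartite on [6, 5, 4, 2]: sandwich collapses at ϑ=6.
= 6.00000000… (decimal).
Sandwich: α(G)=6 ≤ ϑ(G)=6 ≤ χ(Ḡ)=6 (collapsed).

6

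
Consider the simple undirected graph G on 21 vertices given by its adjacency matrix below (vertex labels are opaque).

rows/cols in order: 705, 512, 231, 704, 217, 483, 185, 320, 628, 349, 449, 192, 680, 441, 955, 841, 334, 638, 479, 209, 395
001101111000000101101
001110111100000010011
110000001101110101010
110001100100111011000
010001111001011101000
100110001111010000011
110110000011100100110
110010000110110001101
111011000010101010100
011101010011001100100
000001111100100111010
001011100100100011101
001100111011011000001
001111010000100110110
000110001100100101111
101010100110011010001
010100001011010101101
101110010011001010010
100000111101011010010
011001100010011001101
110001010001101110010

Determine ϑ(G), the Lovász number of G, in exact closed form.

deg(512) = 10; N(512) = {231, 704, 217, 185, 320, 628, 349, 334, 209, 395}.
Vertex 334 has 10 neighbors: 512, 704, 628, 449, 192, 441, 841, 638, 479, 395.
N(680) = {231, 704, 185, 320, 628, 449, 192, 441, 955, 395}, |N(680)| = 10.
Vertex 209 has 10 neighbors: 512, 231, 483, 185, 449, 441, 955, 638, 479, 395.
21-vertex 10-regular graph: Kneser K(7,2) on C(7,2)=21 vertices.
Distinct eigenvalues (to 4 d.p.): [10.0, 1.0, -4.0].
−21·(-4) / ((10)−(-4)) = 6 = ϑ(G).
ϑ(G) ≈ 6.0000.

6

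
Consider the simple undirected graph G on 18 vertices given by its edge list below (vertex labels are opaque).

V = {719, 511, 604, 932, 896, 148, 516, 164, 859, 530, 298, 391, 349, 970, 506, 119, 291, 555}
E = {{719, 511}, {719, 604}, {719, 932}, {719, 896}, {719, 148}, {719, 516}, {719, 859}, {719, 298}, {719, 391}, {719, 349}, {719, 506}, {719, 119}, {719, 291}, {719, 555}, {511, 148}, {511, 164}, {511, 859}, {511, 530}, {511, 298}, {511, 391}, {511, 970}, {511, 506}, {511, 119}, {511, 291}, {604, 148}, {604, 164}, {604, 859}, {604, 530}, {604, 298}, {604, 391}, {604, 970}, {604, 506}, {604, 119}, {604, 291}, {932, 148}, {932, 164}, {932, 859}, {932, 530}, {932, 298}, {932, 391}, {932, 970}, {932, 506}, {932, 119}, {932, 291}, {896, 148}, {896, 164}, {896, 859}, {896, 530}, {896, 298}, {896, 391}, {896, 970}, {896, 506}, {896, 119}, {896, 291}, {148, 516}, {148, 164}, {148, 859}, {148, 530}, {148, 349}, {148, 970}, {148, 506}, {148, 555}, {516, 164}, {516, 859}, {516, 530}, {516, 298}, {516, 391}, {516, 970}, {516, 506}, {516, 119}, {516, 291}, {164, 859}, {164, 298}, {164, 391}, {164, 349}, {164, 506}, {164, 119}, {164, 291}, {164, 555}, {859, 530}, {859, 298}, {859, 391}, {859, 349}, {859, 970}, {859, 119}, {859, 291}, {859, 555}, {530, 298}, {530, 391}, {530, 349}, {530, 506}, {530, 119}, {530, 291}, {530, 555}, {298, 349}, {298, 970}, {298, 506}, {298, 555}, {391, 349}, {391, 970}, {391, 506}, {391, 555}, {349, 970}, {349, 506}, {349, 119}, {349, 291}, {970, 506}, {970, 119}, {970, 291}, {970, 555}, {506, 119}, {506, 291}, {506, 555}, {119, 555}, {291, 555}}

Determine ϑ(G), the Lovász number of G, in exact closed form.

7

Vertex 291 has 13 neighbors: 719, 511, 604, 932, 896, 516, 164, 859, 530, 349, 970, 506, 555.
N(119) = {719, 511, 604, 932, 896, 516, 164, 859, 530, 349, 970, 506, 555}, |N(119)| = 13.
deg(896) = 11; N(896) = {719, 148, 164, 859, 530, 298, 391, 970, 506, 119, 291}.
N(349) = {719, 148, 164, 859, 530, 298, 391, 970, 506, 119, 291}, |N(349)| = 11.
K_{7,5,4,2} (perfect); ϑ(G) = α(G) = max{7,5,4,2} = 7.
≈ 7.00000000 (to 8 d.p.).
Lovász sandwich 7 ≤ 7 ≤ 7: collapsed.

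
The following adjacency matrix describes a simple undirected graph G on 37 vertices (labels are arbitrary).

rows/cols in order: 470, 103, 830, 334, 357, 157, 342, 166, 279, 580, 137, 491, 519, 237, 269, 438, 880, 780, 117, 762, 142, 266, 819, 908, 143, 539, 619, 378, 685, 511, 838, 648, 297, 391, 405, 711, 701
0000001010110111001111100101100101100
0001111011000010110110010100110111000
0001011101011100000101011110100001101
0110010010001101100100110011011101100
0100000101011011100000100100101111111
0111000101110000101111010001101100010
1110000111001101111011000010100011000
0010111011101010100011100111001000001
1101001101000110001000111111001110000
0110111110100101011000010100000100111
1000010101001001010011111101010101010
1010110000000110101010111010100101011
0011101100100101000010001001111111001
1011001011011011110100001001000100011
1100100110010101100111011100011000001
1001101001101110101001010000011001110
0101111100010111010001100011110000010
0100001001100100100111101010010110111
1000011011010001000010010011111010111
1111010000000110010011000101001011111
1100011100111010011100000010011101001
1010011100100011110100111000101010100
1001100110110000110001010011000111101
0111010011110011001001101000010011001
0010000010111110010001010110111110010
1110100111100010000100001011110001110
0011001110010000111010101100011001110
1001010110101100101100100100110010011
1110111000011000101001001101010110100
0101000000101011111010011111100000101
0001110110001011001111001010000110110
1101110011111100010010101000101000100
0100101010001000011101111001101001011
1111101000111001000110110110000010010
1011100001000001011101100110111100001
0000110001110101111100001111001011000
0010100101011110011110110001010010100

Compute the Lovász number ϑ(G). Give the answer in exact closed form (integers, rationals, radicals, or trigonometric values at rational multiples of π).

N(297) = {103, 357, 342, 279, 519, 780, 117, 762, 266, 819, 908, 143, 378, 685, 838, 391, 711, 701}, |N(297)| = 18.
Vertex 405 has 18 neighbors: 470, 830, 334, 357, 580, 438, 780, 117, 762, 266, 819, 539, 619, 685, 511, 838, 648, 701.
Vertex 357 has 18 neighbors: 103, 166, 580, 491, 519, 269, 438, 880, 819, 539, 685, 838, 648, 297, 391, 405, 711, 701.
deg(830) = 18; N(830) = {334, 157, 342, 166, 580, 491, 519, 237, 762, 266, 908, 143, 539, 619, 685, 391, 405, 701}.
37-vertex 18-regular graph: Paley(37): SR with (k,λ,μ)=(18,8,9).
spec(A) ≈ [18.0, 2.54138, -3.54138] (distinct, 5 d.p.).
−37·(-sqrt(37)/2 - 1/2) / ((18)−(-sqrt(37)/2 - 1/2)) = sqrt(37) = ϑ(G).
= 6.08276… (decimal).

sqrt(37)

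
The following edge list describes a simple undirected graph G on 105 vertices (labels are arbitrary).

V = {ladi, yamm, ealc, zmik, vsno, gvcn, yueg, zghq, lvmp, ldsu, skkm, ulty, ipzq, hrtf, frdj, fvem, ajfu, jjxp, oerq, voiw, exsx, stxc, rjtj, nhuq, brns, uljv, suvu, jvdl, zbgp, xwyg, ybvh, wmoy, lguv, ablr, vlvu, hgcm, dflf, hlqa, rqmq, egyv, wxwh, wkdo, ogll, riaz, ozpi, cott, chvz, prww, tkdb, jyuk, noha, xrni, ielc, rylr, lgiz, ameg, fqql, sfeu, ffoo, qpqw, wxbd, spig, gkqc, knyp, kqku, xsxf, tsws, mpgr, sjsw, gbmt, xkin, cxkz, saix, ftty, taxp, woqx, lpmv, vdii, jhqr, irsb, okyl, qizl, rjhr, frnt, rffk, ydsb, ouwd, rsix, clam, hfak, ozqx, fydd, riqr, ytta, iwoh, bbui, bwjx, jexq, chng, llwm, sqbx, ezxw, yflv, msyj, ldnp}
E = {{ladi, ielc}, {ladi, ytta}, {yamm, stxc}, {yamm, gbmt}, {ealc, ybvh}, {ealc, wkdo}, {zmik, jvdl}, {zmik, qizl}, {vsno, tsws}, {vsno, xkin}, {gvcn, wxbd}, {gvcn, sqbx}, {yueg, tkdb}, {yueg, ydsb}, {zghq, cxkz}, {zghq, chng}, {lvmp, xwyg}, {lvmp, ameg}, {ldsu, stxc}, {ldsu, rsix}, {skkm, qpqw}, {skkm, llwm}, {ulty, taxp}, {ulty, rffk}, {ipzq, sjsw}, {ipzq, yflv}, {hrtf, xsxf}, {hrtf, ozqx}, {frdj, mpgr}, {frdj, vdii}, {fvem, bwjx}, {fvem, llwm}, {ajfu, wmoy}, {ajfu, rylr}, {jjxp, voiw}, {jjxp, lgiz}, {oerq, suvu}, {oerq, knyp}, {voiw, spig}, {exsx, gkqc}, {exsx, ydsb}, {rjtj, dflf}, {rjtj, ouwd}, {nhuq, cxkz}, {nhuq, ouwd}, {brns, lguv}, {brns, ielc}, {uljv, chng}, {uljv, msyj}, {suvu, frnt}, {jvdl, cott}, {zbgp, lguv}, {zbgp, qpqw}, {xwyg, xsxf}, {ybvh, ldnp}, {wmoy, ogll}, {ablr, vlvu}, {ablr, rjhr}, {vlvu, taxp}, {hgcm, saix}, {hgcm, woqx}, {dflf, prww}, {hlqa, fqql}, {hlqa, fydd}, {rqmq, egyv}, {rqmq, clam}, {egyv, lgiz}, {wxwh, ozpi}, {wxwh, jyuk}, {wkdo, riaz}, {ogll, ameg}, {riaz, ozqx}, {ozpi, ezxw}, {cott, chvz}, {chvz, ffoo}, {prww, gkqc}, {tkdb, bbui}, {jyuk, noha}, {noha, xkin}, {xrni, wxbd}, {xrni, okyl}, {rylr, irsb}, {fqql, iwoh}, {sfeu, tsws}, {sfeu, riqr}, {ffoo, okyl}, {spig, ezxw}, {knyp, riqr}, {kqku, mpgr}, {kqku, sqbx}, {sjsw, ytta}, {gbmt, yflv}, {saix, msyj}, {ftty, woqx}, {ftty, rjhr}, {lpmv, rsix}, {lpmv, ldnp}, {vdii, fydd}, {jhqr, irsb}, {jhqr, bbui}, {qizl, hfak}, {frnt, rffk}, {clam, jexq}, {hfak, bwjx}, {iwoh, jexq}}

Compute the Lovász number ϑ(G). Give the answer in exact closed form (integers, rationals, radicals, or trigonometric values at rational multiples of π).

deg(bwjx) = 2; N(bwjx) = {fvem, hfak}.
Vertex zghq has 2 neighbors: cxkz, chng.
Vertex dflf has 2 neighbors: rjtj, prww.
deg(ldsu) = 2; N(ldsu) = {stxc, rsix}.
deg(v) = 2 for all v (|V|=105); a single 105-cycle (edge-transitive).
A has 53 distinct eigenvalues ≈ [2.0, 1.9964, 1.9857, 1.9679, 1.943, 1.9111, 1.8725, 1.8271, 1.7752, 1.7169, 1.6525, 1.5821, 1.5061, 1.4248, 1.3383, 1.247, 1.1512, 1.0514, 0.9477, 0.8407, 0.7307, 0.618, 0.5032, 0.3865, 0.2685, 0.1495, 0.0299, -0.0897, -0.2091, -0.3276, -0.445, -0.5609, -0.6747, -0.7861, -0.8946, -1.0, -1.1018, -1.1996, -1.2932, -1.3821, -1.4661, -1.5448, -1.618, -1.6854, -1.7468, -1.8019, -1.8506, -1.8927, -1.9279, -1.9563, -1.9777, -1.9919, -1.9991].
ϑ = −N·λ_min/(λ_max−λ_min) = −105·(-2*cos(pi/105))/(2−(-2*cos(pi/105))) = 105*cos(pi/105)/(cos(pi/105) + 1).
≈ 52.488248718 (to 9 d.p.).
Check 52 ≤ 105*cos(pi/105)/(cos(pi/105) + 1) ≤ 53: both strict.

105*cos(pi/105)/(cos(pi/105) + 1)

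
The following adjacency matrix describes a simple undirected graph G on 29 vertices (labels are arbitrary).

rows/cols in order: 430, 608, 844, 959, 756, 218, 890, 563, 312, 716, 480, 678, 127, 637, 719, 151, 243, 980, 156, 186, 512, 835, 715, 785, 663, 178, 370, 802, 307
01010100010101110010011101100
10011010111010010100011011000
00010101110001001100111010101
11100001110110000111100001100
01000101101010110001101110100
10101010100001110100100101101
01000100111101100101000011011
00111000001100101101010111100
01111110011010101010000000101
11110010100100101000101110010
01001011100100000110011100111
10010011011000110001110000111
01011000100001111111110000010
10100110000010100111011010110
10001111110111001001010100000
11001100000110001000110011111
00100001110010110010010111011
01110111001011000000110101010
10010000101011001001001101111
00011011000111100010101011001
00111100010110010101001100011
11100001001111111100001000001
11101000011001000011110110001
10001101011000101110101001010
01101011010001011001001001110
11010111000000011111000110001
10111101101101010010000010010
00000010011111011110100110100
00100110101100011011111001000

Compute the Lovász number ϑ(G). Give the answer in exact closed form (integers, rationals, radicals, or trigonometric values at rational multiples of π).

N(178) = {430, 608, 959, 218, 890, 563, 151, 243, 980, 156, 186, 785, 663, 307}, |N(178)| = 14.
Vertex 186 has 14 neighbors: 959, 756, 890, 563, 678, 127, 637, 719, 156, 512, 715, 663, 178, 307.
deg(844) = 14; N(844) = {959, 218, 563, 312, 716, 637, 243, 980, 512, 835, 715, 663, 370, 307}.
N(715) = {430, 608, 844, 756, 716, 480, 637, 156, 186, 512, 835, 785, 663, 307}, |N(715)| = 14.
Regular of degree 14 on 29 vertices: Paley(29): SR with (k,λ,μ)=(14,6,7).
The 3 distinct eigenvalues: [14.0, 2.193, -3.193].
Lovász (edge-transitive): ϑ = −29·(-sqrt(29)/2 - 1/2)/((14)−(-sqrt(29)/2 - 1/2)) = sqrt(29).
ϑ(G) ≈ 5.385165.

sqrt(29)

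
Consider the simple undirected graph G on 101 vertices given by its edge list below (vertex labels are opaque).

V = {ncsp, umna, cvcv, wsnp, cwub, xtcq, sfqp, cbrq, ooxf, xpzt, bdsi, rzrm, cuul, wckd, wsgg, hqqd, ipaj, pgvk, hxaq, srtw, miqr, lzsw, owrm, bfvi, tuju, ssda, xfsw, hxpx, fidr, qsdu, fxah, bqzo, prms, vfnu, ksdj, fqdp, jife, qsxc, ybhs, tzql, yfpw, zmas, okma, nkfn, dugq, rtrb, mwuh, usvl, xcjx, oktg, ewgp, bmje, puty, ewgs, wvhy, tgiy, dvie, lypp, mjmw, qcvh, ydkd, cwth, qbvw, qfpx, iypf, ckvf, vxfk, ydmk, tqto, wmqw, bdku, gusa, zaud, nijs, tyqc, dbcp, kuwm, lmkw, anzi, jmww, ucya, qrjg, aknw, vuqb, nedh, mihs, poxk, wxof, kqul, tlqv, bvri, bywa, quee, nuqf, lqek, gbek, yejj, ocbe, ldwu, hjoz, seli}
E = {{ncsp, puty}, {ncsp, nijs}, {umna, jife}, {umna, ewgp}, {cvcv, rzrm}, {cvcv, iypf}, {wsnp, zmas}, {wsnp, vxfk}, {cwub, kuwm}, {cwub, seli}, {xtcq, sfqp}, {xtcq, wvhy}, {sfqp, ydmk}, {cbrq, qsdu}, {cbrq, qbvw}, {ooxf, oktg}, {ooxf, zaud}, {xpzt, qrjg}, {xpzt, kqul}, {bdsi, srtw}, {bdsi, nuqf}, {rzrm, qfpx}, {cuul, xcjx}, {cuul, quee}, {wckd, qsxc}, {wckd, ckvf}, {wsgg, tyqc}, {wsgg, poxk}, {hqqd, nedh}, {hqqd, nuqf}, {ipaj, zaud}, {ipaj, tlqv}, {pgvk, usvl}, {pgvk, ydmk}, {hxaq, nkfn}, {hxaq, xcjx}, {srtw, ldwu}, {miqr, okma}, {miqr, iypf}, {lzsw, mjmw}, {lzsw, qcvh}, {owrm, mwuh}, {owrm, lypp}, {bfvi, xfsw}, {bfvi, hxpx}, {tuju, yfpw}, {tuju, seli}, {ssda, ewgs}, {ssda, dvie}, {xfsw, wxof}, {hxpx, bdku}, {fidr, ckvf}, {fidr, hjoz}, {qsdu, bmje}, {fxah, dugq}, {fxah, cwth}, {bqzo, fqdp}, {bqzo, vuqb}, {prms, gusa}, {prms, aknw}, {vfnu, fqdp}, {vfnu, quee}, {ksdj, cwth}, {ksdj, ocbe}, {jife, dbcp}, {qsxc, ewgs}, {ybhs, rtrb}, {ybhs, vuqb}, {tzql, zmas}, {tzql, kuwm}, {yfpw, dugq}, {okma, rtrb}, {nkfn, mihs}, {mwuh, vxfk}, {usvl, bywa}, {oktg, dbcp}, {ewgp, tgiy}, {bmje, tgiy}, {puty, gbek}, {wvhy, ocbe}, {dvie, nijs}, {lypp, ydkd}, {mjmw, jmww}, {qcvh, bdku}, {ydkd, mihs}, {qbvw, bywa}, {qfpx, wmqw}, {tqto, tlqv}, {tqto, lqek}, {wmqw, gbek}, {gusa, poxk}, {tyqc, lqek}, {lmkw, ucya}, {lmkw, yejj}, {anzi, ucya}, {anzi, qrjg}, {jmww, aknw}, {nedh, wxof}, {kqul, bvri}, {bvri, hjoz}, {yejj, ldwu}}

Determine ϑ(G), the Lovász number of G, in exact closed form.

deg(mwuh) = 2; N(mwuh) = {owrm, vxfk}.
deg(nedh) = 2; N(nedh) = {hqqd, wxof}.
Vertex fidr has 2 neighbors: ckvf, hjoz.
deg(hxpx) = 2; N(hxpx) = {bfvi, bdku}.
deg(v) = 2 for all v (|V|=101); this is C_{101}, the 101-cycle.
A has 51 distinct eigenvalues ≈ [2.0, 1.9961, 1.9845, 1.9653, 1.9384, 1.904, 1.8623, 1.8133, 1.7574, 1.6946, 1.6253, 1.5497, 1.4681, 1.3808, 1.2882, 1.1906, 1.0884, 0.982, 0.8718, 0.7582, 0.6417, 0.5226, 0.4016, 0.279, 0.1554, 0.0311, -0.0933, -0.2173, -0.3405, -0.4624, -0.5824, -0.7003, -0.8154, -0.9273, -1.0357, -1.1401, -1.24, -1.3352, -1.4252, -1.5096, -1.5883, -1.6608, -1.7268, -1.7862, -1.8387, -1.8841, -1.9221, -1.9528, -1.9759, -1.9913, -1.999].
With N=101: ϑ(G) = 101·(-(-1)*2*cos(pi/101))/(2−(-2*cos(pi/101))) = 101*cos(pi/101)/(cos(pi/101) + 1).
≈ 50.4878 (to 4 d.p.).
Sandwich: α(G)=50 ≤ ϑ(G)=101*cos(pi/101)/(cos(pi/101) + 1) ≤ χ(Ḡ)=51 (both strict).

101*cos(pi/101)/(cos(pi/101) + 1)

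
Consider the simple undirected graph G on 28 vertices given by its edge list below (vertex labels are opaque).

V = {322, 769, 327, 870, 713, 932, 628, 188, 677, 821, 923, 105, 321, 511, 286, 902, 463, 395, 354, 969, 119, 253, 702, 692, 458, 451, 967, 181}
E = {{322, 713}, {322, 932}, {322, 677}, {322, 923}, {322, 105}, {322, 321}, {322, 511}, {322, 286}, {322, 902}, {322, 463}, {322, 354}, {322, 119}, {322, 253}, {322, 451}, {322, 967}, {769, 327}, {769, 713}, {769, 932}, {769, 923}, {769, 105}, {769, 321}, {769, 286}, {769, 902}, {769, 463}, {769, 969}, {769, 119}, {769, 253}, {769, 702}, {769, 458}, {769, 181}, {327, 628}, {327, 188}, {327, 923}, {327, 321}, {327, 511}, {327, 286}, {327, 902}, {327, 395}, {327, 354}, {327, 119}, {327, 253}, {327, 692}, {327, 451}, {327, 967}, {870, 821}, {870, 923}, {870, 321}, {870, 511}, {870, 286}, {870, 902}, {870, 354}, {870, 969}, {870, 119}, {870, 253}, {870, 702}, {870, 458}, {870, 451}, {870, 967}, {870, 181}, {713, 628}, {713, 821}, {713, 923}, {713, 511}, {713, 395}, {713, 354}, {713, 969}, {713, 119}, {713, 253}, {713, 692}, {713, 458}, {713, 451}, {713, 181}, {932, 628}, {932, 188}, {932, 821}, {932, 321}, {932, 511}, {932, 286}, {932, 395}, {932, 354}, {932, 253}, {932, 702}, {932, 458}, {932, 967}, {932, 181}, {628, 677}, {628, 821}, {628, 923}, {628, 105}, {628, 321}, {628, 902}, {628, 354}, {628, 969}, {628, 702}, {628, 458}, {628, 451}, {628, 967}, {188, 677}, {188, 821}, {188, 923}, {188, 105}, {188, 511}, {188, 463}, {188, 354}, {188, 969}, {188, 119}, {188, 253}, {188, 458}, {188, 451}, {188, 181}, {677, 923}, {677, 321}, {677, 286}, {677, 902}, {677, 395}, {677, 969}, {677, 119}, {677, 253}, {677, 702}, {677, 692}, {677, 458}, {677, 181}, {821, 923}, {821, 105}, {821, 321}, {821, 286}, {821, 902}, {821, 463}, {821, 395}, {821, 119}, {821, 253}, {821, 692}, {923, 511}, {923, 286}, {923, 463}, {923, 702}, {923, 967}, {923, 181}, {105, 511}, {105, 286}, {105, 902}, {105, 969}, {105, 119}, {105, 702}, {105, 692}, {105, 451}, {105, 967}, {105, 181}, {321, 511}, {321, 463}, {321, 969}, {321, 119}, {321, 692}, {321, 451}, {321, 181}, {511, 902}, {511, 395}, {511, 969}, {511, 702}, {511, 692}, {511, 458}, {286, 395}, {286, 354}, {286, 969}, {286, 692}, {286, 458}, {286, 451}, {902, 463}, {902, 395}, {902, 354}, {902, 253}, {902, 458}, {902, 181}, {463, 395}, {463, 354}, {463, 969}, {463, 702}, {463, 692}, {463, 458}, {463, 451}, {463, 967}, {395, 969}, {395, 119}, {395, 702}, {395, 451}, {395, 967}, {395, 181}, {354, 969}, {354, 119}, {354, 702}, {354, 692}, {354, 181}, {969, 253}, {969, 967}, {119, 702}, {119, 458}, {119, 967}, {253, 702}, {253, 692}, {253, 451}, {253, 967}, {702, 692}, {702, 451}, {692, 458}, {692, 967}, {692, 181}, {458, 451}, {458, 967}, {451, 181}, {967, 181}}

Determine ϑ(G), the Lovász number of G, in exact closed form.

7

deg(253) = 15; N(253) = {322, 769, 327, 870, 713, 932, 188, 677, 821, 902, 969, 702, 692, 451, 967}.
N(105) = {322, 769, 628, 188, 821, 511, 286, 902, 969, 119, 702, 692, 451, 967, 181}, |N(105)| = 15.
deg(677) = 15; N(677) = {322, 628, 188, 923, 321, 286, 902, 395, 969, 119, 253, 702, 692, 458, 181}.
N(188) = {327, 932, 677, 821, 923, 105, 511, 463, 354, 969, 119, 253, 458, 451, 181}, |N(188)| = 15.
deg(v) = 15 for all v (|V|=28); Kneser-type, 2-subsets of [8].
Distinct eigenvalues (to 6 d.p.): [15.0, 1.0, -5.0].
ϑ = −N·λ_min/(λ_max−λ_min) = −28·(-5)/(15−(-5)) = 7.
≈ 7.00000000 (to 8 d.p.).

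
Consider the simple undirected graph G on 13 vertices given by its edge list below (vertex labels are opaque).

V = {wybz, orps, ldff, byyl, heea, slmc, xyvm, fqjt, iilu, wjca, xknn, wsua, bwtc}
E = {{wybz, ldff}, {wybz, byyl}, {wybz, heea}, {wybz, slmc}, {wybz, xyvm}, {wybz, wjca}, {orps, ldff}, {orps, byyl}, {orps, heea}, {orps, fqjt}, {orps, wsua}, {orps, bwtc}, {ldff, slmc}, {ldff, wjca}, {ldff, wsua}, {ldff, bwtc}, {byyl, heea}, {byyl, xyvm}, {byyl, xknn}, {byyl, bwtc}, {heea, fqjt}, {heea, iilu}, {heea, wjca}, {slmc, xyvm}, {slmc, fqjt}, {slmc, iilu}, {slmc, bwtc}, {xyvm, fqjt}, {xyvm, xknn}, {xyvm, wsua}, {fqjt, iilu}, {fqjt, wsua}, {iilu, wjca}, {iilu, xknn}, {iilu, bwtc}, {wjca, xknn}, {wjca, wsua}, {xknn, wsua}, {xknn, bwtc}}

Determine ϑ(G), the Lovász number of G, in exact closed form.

N(wybz) = {ldff, byyl, heea, slmc, xyvm, wjca}, |N(wybz)| = 6.
Vertex ldff has 6 neighbors: wybz, orps, slmc, wjca, wsua, bwtc.
Vertex fqjt has 6 neighbors: orps, heea, slmc, xyvm, iilu, wsua.
N(iilu) = {heea, slmc, fqjt, wjca, xknn, bwtc}, |N(iilu)| = 6.
6-regular, N=13; SR(13,6,2,3) — a Paley graph.
Distinct eigenvalues (to 5 d.p.): [6.0, 1.30278, -2.30278].
With N=13: ϑ(G) = 13·(-(-sqrt(13)/2 - 1/2))/(6−(-sqrt(13)/2 - 1/2)) = sqrt(13).
Numerically 3.605551.

sqrt(13)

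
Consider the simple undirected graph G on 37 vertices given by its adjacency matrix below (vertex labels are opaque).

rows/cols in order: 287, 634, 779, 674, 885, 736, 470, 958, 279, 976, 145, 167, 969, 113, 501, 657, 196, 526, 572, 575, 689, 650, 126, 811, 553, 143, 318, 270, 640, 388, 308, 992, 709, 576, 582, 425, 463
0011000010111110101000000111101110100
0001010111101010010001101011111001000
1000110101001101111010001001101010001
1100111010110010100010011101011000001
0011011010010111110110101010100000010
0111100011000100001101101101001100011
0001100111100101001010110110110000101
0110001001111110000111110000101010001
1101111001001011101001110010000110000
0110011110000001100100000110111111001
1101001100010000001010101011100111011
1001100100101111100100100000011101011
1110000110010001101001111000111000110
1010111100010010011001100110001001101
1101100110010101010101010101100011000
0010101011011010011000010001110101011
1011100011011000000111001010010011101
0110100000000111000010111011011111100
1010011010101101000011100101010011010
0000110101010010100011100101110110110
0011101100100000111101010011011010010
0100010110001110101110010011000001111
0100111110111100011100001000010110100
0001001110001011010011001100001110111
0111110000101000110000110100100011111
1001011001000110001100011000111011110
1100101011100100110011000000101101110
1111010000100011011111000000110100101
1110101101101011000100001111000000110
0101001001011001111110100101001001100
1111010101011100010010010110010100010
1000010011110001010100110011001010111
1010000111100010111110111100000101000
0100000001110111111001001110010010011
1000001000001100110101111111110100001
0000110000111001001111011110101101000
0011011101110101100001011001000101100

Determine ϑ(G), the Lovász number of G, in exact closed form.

deg(969) = 18; N(969) = {287, 634, 779, 958, 279, 167, 657, 196, 572, 650, 126, 811, 553, 640, 388, 308, 582, 425}.
deg(779) = 18; N(779) = {287, 885, 736, 958, 976, 969, 113, 657, 196, 526, 572, 689, 553, 270, 640, 308, 709, 463}.
N(576) = {634, 976, 145, 167, 113, 501, 657, 196, 526, 572, 650, 553, 143, 318, 388, 709, 425, 463}, |N(576)| = 18.
N(657) = {779, 885, 470, 279, 976, 167, 969, 501, 526, 572, 811, 270, 640, 388, 992, 576, 425, 463}, |N(657)| = 18.
G on 37 vertices is 18-regular; Paley(37): SR with (k,λ,μ)=(18,8,9).
spec(A) ≈ [18.0, 2.54138, -3.54138] (distinct, 5 d.p.).
Lovász (edge-transitive): ϑ = −37·(-sqrt(37)/2 - 1/2)/((18)−(-sqrt(37)/2 - 1/2)) = sqrt(37).
= 6.0828… (decimal).

sqrt(37)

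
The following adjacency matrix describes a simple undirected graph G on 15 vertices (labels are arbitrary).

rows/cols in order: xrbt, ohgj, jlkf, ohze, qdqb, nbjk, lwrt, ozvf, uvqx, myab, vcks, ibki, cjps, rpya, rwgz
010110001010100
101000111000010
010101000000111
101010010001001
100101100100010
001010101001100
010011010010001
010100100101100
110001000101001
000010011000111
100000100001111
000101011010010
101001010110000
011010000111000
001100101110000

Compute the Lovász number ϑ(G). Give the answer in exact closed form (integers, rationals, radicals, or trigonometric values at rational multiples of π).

5

deg(ozvf) = 6; N(ozvf) = {ohgj, ohze, lwrt, myab, ibki, cjps}.
N(rpya) = {ohgj, jlkf, qdqb, myab, vcks, ibki}, |N(rpya)| = 6.
Vertex ohze has 6 neighbors: xrbt, jlkf, qdqb, ozvf, ibki, rwgz.
N(xrbt) = {ohgj, ohze, qdqb, uvqx, vcks, cjps}, |N(xrbt)| = 6.
Regular of degree 6 on 15 vertices: Kneser K(6,2) on C(6,2)=15 vertices.
Distinct eigenvalues (to 6 d.p.): [6.0, 1.0, -3.0].
λ_max=6, λ_min=-3; ϑ = −15·λ_min/(λ_max−λ_min) = 5.
Numerically 5.000000.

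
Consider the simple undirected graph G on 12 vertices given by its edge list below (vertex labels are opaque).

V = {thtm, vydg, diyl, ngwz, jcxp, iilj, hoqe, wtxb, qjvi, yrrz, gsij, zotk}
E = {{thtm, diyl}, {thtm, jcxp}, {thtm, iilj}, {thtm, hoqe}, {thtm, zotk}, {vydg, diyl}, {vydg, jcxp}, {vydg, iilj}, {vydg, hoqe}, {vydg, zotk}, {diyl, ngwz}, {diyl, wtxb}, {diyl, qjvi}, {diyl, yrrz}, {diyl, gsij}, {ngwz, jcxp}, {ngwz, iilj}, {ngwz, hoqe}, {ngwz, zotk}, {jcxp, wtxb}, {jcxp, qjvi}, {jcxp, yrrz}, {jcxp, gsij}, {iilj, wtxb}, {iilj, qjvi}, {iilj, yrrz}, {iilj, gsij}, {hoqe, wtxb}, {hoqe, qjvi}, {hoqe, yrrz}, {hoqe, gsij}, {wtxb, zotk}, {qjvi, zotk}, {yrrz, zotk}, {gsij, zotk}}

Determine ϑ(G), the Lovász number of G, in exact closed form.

N(qjvi) = {diyl, jcxp, iilj, hoqe, zotk}, |N(qjvi)| = 5.
deg(gsij) = 5; N(gsij) = {diyl, jcxp, iilj, hoqe, zotk}.
N(iilj) = {thtm, vydg, ngwz, wtxb, qjvi, yrrz, gsij}, |N(iilj)| = 7.
deg(jcxp) = 7; N(jcxp) = {thtm, vydg, ngwz, wtxb, qjvi, yrrz, gsij}.
Complete multipartite on [7, 5]: sandwich collapses at ϑ=7.
≈ 7.0000000 (to 7 d.p.).
Lovász sandwich 7 ≤ 7 ≤ 7: collapsed.

7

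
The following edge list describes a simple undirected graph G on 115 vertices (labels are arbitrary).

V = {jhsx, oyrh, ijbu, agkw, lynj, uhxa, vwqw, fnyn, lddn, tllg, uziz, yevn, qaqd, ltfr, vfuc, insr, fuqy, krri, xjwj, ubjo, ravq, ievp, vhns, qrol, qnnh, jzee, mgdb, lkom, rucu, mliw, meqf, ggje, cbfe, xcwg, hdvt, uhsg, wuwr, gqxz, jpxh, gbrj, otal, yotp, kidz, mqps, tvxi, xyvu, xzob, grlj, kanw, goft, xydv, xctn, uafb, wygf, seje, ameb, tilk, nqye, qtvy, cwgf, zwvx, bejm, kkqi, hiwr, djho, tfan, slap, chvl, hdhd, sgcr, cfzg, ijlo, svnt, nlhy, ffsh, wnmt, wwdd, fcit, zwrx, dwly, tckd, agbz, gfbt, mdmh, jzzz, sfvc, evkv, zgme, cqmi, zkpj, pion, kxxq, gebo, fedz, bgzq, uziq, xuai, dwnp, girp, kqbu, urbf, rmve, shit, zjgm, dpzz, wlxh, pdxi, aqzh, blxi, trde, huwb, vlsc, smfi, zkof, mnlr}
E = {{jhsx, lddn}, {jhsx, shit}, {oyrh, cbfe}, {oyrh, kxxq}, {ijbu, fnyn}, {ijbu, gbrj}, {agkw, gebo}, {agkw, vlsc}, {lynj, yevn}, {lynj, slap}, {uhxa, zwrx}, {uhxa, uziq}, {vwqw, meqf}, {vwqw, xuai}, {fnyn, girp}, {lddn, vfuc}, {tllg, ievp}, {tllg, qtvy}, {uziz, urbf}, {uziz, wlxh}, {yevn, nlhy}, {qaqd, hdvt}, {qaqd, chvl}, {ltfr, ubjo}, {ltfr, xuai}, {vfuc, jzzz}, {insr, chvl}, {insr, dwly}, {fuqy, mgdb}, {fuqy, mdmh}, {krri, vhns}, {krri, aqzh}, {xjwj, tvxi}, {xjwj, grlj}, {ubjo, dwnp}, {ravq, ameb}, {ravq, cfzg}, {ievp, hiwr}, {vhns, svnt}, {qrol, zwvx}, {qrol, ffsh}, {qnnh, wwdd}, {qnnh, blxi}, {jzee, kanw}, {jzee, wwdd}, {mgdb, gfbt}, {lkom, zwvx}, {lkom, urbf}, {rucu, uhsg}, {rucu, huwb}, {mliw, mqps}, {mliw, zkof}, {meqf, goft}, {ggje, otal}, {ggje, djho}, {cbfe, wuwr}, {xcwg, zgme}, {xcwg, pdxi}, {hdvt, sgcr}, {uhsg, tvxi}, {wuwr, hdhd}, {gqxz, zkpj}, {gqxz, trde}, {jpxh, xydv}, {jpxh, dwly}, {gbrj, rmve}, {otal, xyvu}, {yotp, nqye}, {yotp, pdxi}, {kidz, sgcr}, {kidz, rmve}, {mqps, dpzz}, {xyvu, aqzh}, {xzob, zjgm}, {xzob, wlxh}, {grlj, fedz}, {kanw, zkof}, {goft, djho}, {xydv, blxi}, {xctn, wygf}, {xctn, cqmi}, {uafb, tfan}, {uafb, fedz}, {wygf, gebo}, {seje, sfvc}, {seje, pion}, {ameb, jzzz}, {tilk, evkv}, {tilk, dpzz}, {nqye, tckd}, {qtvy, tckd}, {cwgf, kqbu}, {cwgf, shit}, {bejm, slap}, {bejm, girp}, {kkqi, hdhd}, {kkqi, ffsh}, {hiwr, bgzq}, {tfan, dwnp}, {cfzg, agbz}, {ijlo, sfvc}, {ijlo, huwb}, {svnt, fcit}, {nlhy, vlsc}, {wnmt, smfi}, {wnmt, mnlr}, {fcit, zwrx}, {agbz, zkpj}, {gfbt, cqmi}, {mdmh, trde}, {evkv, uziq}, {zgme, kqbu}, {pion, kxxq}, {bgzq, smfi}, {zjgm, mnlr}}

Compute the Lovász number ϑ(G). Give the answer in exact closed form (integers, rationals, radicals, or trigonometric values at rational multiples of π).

115*cos(pi/115)/(cos(pi/115) + 1)

N(nlhy) = {yevn, vlsc}, |N(nlhy)| = 2.
Vertex zkpj has 2 neighbors: gqxz, agbz.
N(ravq) = {ameb, cfzg}, |N(ravq)| = 2.
deg(tllg) = 2; N(tllg) = {ievp, qtvy}.
115-vertex 2-regular graph: a single 115-cycle (edge-transitive).
Distinct eigenvalues (to 3 d.p.): [2.0, 1.997, 1.988, 1.973, 1.952, 1.926, 1.893, 1.856, 1.812, 1.763, 1.709, 1.65, 1.585, 1.516, 1.443, 1.365, 1.283, 1.198, 1.108, 1.016, 0.92, 0.822, 0.721, 0.618, 0.513, 0.407, 0.299, 0.191, 0.082, -0.027, -0.136, -0.245, -0.353, -0.46, -0.566, -0.67, -0.772, -0.871, -0.968, -1.062, -1.153, -1.241, -1.325, -1.405, -1.48, -1.551, -1.618, -1.68, -1.737, -1.788, -1.834, -1.875, -1.91, -1.94, -1.964, -1.981, -1.993, -1.999].
ϑ = −N·λ_min/(λ_max−λ_min) = −115·(-2*cos(pi/115))/(2−(-2*cos(pi/115))) = 115*cos(pi/115)/(cos(pi/115) + 1).
≈ 57.48927 (to 5 d.p.).
Sandwich: α(G)=57 ≤ ϑ(G)=115*cos(pi/115)/(cos(pi/115) + 1) ≤ χ(Ḡ)=58 (both strict).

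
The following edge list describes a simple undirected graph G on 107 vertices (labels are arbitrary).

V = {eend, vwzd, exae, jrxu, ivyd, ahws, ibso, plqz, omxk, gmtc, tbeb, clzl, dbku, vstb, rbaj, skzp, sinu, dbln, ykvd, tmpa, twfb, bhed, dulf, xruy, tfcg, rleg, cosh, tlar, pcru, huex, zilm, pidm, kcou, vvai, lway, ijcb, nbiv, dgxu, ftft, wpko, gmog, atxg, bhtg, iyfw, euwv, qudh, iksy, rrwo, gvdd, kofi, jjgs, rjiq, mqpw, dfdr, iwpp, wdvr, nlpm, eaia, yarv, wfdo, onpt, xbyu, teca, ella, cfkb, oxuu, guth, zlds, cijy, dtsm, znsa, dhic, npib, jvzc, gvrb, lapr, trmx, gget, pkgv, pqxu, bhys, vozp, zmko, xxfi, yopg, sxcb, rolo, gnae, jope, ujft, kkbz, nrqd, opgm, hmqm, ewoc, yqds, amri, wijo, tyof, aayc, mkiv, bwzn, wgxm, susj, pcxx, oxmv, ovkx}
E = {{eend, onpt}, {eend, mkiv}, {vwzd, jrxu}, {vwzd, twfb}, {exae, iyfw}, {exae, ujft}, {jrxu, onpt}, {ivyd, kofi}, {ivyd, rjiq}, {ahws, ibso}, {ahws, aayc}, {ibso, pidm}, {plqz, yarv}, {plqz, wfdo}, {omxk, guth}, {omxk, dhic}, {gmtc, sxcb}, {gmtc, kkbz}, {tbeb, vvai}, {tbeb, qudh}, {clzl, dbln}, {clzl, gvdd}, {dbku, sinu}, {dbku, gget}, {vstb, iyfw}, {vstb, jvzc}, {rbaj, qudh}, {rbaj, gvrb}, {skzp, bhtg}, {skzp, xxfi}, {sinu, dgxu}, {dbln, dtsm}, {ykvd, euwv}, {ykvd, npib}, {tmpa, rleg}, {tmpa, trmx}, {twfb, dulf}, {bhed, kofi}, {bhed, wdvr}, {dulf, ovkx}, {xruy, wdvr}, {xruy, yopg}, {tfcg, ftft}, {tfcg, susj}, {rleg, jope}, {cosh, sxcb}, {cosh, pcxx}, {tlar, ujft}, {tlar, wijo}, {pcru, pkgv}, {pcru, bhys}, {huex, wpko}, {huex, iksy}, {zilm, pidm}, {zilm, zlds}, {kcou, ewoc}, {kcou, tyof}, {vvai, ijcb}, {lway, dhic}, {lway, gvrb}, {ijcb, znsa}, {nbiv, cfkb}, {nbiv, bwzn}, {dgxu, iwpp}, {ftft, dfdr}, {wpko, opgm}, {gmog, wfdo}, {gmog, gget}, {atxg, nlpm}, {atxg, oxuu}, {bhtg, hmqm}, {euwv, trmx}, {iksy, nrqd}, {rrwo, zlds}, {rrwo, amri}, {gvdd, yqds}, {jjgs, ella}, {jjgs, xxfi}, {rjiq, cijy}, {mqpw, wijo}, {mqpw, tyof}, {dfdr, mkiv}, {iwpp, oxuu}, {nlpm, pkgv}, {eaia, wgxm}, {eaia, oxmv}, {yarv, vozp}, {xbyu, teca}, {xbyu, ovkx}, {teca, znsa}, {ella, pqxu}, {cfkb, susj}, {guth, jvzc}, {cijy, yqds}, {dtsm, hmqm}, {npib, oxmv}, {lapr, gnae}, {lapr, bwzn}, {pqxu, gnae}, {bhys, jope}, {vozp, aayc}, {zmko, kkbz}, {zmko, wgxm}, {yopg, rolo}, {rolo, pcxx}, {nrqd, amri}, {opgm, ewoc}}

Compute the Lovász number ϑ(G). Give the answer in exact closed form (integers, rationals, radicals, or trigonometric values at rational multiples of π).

107*cos(pi/107)/(cos(pi/107) + 1)

N(gvdd) = {clzl, yqds}, |N(gvdd)| = 2.
deg(rjiq) = 2; N(rjiq) = {ivyd, cijy}.
Vertex tlar has 2 neighbors: ujft, wijo.
N(pqxu) = {ella, gnae}, |N(pqxu)| = 2.
2-regular, N=107; a single 107-cycle (edge-transitive).
The 54 distinct eigenvalues: [2.0, 1.997, 1.986, 1.969, 1.945, 1.914, 1.877, 1.833, 1.783, 1.727, 1.665, 1.597, 1.524, 1.445, 1.361, 1.273, 1.18, 1.084, 0.983, 0.879, 0.772, 0.663, 0.551, 0.437, 0.322, 0.205, 0.088, -0.029, -0.147, -0.263, -0.379, -0.494, -0.607, -0.718, -0.826, -0.931, -1.034, -1.132, -1.227, -1.318, -1.404, -1.485, -1.561, -1.632, -1.697, -1.756, -1.809, -1.856, -1.897, -1.931, -1.958, -1.978, -1.992, -1.999].
−107·(-2*cos(pi/107)) / ((2)−(-2*cos(pi/107))) = 107*cos(pi/107)/(cos(pi/107) + 1) = ϑ(G).
Numerically 53.48847.
Lovász sandwich 53 ≤ 107*cos(pi/107)/(cos(pi/107) + 1) ≤ 54: both strict.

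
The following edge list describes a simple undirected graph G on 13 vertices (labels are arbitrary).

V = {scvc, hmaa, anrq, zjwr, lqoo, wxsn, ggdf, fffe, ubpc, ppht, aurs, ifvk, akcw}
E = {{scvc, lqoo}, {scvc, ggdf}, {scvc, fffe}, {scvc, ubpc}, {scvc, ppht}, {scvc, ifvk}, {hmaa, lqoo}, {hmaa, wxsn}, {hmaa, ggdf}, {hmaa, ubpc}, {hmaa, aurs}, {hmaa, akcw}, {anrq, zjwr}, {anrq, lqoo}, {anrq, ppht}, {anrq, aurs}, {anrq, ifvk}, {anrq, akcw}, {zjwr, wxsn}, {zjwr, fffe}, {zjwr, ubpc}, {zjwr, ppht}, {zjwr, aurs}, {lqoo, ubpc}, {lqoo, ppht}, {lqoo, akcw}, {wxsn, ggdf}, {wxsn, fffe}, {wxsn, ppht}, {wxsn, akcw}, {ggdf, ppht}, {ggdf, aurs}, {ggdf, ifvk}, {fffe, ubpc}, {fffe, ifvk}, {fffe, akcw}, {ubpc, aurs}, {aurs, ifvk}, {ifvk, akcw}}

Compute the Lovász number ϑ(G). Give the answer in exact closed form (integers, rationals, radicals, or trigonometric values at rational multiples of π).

sqrt(13)

Vertex ubpc has 6 neighbors: scvc, hmaa, zjwr, lqoo, fffe, aurs.
N(scvc) = {lqoo, ggdf, fffe, ubpc, ppht, ifvk}, |N(scvc)| = 6.
Vertex ppht has 6 neighbors: scvc, anrq, zjwr, lqoo, wxsn, ggdf.
Vertex anrq has 6 neighbors: zjwr, lqoo, ppht, aurs, ifvk, akcw.
Every vertex has degree 6 (N=13); Paley(13): SR with (k,λ,μ)=(6,2,3).
spec(A) ≈ [6.0, 1.30278, -2.30278] (distinct, 5 d.p.).
−13·(-sqrt(13)/2 - 1/2) / ((6)−(-sqrt(13)/2 - 1/2)) = sqrt(13) = ϑ(G).
= 3.6055513… (decimal).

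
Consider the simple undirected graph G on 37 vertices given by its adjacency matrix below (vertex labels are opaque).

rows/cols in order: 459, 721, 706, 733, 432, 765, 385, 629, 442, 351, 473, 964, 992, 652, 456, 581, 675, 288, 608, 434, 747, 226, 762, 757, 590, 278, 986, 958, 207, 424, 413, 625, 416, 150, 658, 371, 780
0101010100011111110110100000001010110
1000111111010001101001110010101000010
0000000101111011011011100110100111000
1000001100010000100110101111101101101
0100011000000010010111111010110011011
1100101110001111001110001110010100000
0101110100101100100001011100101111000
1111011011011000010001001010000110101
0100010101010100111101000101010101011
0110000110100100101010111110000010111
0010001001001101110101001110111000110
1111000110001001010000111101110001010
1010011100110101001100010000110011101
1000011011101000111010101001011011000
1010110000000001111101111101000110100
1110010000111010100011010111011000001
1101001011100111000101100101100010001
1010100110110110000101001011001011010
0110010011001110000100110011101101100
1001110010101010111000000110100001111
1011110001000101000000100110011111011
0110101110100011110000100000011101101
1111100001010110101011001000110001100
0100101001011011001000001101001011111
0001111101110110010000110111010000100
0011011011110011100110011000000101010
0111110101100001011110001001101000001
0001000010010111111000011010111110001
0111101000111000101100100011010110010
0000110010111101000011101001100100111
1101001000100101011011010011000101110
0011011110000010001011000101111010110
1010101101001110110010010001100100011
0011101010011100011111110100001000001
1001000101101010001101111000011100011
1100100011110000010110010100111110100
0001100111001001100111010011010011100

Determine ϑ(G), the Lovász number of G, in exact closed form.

sqrt(37)

deg(278) = 18; N(278) = {706, 733, 765, 385, 442, 351, 473, 964, 456, 581, 675, 434, 747, 757, 590, 625, 150, 371}.
N(706) = {629, 351, 473, 964, 992, 456, 581, 288, 608, 747, 226, 762, 278, 986, 207, 625, 416, 150}, |N(706)| = 18.
Vertex 608 has 18 neighbors: 721, 706, 765, 442, 351, 992, 652, 456, 434, 762, 757, 986, 958, 207, 413, 625, 150, 658.
Vertex 658 has 18 neighbors: 459, 733, 629, 351, 473, 992, 456, 608, 434, 226, 762, 757, 590, 424, 413, 625, 371, 780.
deg(v) = 18 for all v (|V|=37); strongly regular (37,18,8,9).
A has 3 distinct eigenvalues ≈ [18.0, 2.54138, -3.54138].
Lovász (edge-transitive): ϑ = −37·(-sqrt(37)/2 - 1/2)/((18)−(-sqrt(37)/2 - 1/2)) = sqrt(37).
ϑ(G) ≈ 6.08276253.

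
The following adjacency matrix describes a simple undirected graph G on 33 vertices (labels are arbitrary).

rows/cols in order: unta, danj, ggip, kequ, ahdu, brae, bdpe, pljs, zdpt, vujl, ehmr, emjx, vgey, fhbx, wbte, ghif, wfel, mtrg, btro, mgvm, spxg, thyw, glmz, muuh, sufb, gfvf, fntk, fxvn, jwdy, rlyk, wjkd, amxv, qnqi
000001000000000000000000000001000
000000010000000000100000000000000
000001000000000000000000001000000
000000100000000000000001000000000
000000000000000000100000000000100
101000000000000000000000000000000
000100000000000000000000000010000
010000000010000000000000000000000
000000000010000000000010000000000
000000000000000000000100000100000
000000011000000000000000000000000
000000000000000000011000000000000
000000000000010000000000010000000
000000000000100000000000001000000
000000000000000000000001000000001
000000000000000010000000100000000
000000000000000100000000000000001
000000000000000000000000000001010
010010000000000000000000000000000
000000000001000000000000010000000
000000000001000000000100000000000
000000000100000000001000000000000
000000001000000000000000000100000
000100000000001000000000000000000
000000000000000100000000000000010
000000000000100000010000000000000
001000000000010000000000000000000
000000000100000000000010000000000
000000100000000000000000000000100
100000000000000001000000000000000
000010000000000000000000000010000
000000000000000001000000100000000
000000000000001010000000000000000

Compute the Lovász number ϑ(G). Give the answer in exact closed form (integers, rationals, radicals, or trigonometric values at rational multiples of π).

33*cos(pi/33)/(cos(pi/33) + 1)

Vertex zdpt has 2 neighbors: ehmr, glmz.
N(glmz) = {zdpt, fxvn}, |N(glmz)| = 2.
Vertex ahdu has 2 neighbors: btro, wjkd.
deg(emjx) = 2; N(emjx) = {mgvm, spxg}.
2-regular, N=33; connected 2-regular on 33 ⇒ C_{33}.
Distinct eigenvalues (to 6 d.p.): [2.0, 1.963857, 1.856736, 1.682507, 1.447468, 1.160114, 0.83083, 0.471518, 0.095164, -0.28463, -0.654136, -1.0, -1.309721, -1.572106, -1.777671, -1.918986, -1.990944].
Lovász: ϑ = −33(-2*cos(pi/33))/(2+-(-1)*2*cos(pi/33)) = 33*cos(pi/33)/(cos(pi/33) + 1).
ϑ(G) ≈ 16.4625586.
Lovász sandwich 16 ≤ 33*cos(pi/33)/(cos(pi/33) + 1) ≤ 17: both strict.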